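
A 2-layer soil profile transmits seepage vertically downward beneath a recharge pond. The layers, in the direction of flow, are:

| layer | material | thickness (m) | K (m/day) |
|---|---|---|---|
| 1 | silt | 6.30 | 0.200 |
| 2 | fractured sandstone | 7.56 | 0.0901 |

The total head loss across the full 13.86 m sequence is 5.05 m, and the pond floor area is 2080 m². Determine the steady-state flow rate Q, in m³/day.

91.0

Flow is perpendicular to layering, so the layers act in series and the equivalent K is the thickness-weighted harmonic mean.
Total thickness L = 6.30 + 7.56 = 13.86 m.
Σ(b_i/K_i) = 6.30/0.200 + 7.56/0.0901 = 115.4 d.
K_eq = L / Σ(b_i/K_i) = 13.86 / 115.4 = 0.1201 m/day.
Q = K_eq · A · (Δh/L) = 0.1201 × 2080 × (5.05/13.86) = 91.02 m³/day.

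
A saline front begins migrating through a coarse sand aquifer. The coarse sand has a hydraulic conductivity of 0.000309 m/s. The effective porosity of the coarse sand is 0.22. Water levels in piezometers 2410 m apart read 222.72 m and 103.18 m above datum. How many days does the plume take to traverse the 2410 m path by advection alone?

400

Convert K: 0.000309 m/s × 86400 = 26.70 m/day.
Hydraulic gradient i = (222.72 − 103.18) / 2410 = 119.54 / 2410 = 0.04960.
Darcy flux q = K · i = 26.70 × 0.04960 = 1.324 m/day.
Seepage velocity v = q / n_e = 1.324 / 0.22 = 6.019 m/day.
Travel time t = L / v = 2410 / 6.019 = 400.4 days.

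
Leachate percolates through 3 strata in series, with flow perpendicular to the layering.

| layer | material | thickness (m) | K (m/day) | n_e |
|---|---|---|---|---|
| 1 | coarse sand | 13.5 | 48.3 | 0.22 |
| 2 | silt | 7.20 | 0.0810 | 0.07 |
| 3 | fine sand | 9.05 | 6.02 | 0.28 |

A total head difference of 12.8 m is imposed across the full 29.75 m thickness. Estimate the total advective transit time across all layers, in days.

42.6

With flow normal to the layers, continuity requires the same specific discharge q through every layer.
Σ(b_i/K_i) = 13.5/48.3 + 7.20/0.0810 + 9.05/6.02 = 90.67 d.
q = Δh / Σ(b_i/K_i) = 12.8 / 90.67 = 0.1412 m/day.
In each layer the seepage velocity is v_i = q/n_i, so the layer transit time is t_i = b_i·n_i / q:
  layer 1 (coarse sand): t_1 = 13.5 × 0.22 / 0.1412 = 21.04 d
  layer 2 (silt): t_2 = 7.20 × 0.07 / 0.1412 = 3.570 d
  layer 3 (fine sand): t_3 = 9.05 × 0.28 / 0.1412 = 17.95 d
Total t = Σ t_i = 42.56 days.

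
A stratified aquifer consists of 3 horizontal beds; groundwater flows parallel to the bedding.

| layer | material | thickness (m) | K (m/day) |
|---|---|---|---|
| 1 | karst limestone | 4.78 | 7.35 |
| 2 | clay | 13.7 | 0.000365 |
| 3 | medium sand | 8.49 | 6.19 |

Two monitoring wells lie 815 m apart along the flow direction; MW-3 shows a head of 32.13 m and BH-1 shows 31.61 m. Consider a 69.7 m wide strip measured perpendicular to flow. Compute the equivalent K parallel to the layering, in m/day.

3.25

Flow is parallel to layering, so each bed carries its own Darcy discharge and the transmissivities add.
Σ(K_i·b_i) = 7.35×4.78 + 0.000365×13.7 + 6.19×8.49 = 87.69 m²/day.
Total thickness b = 26.97 m, so K_eq = Σ(K_i·b_i)/b = 3.251 m/day.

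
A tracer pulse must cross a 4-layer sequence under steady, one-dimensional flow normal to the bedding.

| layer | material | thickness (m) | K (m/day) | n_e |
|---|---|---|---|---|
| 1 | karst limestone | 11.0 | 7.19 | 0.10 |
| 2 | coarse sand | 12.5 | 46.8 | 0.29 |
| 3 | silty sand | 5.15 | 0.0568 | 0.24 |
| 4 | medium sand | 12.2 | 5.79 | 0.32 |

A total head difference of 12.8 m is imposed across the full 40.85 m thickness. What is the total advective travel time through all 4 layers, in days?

With flow normal to the layers, continuity requires the same specific discharge q through every layer.
Σ(b_i/K_i) = 11.0/7.19 + 12.5/46.8 + 5.15/0.0568 + 12.2/5.79 = 94.57 d.
q = Δh / Σ(b_i/K_i) = 12.8 / 94.57 = 0.1353 m/day.
In each layer the seepage velocity is v_i = q/n_i, so the layer transit time is t_i = b_i·n_i / q:
  layer 1 (karst limestone): t_1 = 11.0 × 0.10 / 0.1353 = 8.127 d
  layer 2 (coarse sand): t_2 = 12.5 × 0.29 / 0.1353 = 26.78 d
  layer 3 (silty sand): t_3 = 5.15 × 0.24 / 0.1353 = 9.132 d
  layer 4 (medium sand): t_4 = 12.2 × 0.32 / 0.1353 = 28.84 d
Total t = Σ t_i = 72.89 days.

72.9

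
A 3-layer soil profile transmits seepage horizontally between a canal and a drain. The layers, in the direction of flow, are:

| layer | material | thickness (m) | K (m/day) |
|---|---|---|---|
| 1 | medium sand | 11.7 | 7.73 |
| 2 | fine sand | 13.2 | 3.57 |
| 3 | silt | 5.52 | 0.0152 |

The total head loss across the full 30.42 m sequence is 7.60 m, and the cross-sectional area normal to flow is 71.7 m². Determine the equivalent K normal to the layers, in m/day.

0.0826

Flow is perpendicular to layering, so the layers act in series and the equivalent K is the thickness-weighted harmonic mean.
Total thickness L = 11.7 + 13.2 + 5.52 = 30.42 m.
Σ(b_i/K_i) = 11.7/7.73 + 13.2/3.57 + 5.52/0.0152 = 368.4 d.
K_eq = L / Σ(b_i/K_i) = 30.42 / 368.4 = 0.08258 m/day.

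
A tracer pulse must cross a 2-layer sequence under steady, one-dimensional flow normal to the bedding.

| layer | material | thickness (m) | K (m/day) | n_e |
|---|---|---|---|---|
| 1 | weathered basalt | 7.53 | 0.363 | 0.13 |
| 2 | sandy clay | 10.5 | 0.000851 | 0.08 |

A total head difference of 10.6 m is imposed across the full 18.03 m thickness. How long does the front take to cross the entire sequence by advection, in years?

5.81

With flow normal to the layers, continuity requires the same specific discharge q through every layer.
Σ(b_i/K_i) = 7.53/0.363 + 10.5/0.000851 = 12359 d.
q = Δh / Σ(b_i/K_i) = 10.6 / 12359 = 0.0008577 m/day.
In each layer the seepage velocity is v_i = q/n_i, so the layer transit time is t_i = b_i·n_i / q:
  layer 1 (weathered basalt): t_1 = 7.53 × 0.13 / 0.0008577 = 1141 d
  layer 2 (sandy clay): t_2 = 10.5 × 0.08 / 0.0008577 = 979.4 d
Total t = Σ t_i = 2121 days = 5.806 years.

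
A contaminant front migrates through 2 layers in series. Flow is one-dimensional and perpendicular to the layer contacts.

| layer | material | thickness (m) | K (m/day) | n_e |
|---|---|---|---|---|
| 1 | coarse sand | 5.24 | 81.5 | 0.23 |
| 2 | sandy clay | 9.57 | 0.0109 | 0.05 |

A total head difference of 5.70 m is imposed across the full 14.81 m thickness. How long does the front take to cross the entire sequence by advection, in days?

With flow normal to the layers, continuity requires the same specific discharge q through every layer.
Σ(b_i/K_i) = 5.24/81.5 + 9.57/0.0109 = 878.0 d.
q = Δh / Σ(b_i/K_i) = 5.70 / 878.0 = 0.006492 m/day.
In each layer the seepage velocity is v_i = q/n_i, so the layer transit time is t_i = b_i·n_i / q:
  layer 1 (coarse sand): t_1 = 5.24 × 0.23 / 0.006492 = 185.7 d
  layer 2 (sandy clay): t_2 = 9.57 × 0.05 / 0.006492 = 73.71 d
Total t = Σ t_i = 259.4 days.

259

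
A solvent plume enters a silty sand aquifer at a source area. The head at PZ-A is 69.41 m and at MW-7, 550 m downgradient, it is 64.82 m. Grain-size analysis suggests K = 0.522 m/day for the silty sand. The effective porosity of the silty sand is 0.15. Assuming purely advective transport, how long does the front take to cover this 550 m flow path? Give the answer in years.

51.8

Hydraulic gradient i = (69.41 − 64.82) / 550 = 4.59 / 550 = 0.008345.
Darcy flux q = K · i = 0.5220 × 0.008345 = 0.004356 m/day.
Seepage velocity v = q / n_e = 0.004356 / 0.15 = 0.02904 m/day.
Travel time t = L / v = 550 / 0.02904 = 18938 days = 51.85 years.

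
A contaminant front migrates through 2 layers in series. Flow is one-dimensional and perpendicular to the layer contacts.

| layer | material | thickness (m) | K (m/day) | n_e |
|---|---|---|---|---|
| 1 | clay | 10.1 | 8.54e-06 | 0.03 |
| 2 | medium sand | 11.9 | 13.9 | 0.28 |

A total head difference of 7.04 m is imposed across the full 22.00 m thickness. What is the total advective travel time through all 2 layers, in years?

1670

With flow normal to the layers, continuity requires the same specific discharge q through every layer.
Σ(b_i/K_i) = 10.1/8.54e-06 + 11.9/13.9 = 1.183e+06 d.
q = Δh / Σ(b_i/K_i) = 7.04 / 1.183e+06 = 5.953e-06 m/day.
In each layer the seepage velocity is v_i = q/n_i, so the layer transit time is t_i = b_i·n_i / q:
  layer 1 (clay): t_1 = 10.1 × 0.03 / 5.953e-06 = 50902 d
  layer 2 (medium sand): t_2 = 11.9 × 0.28 / 5.953e-06 = 5.598e+05 d
Total t = Σ t_i = 6.107e+05 days = 1672 years.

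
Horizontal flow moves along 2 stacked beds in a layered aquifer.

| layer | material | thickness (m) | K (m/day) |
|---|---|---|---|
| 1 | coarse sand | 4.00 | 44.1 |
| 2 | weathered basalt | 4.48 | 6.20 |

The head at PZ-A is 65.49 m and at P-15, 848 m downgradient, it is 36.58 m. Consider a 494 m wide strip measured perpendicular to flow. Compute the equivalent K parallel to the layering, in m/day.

24.1

Flow is parallel to layering, so each bed carries its own Darcy discharge and the transmissivities add.
Σ(K_i·b_i) = 44.1×4.00 + 6.20×4.48 = 204.2 m²/day.
Total thickness b = 8.480 m, so K_eq = Σ(K_i·b_i)/b = 24.08 m/day.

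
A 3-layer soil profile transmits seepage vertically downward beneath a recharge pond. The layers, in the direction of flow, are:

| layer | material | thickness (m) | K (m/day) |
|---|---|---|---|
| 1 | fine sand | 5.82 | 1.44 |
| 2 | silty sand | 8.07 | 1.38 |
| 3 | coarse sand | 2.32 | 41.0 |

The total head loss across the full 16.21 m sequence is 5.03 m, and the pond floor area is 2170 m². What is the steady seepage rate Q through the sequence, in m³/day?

1100

Flow is perpendicular to layering, so the layers act in series and the equivalent K is the thickness-weighted harmonic mean.
Total thickness L = 5.82 + 8.07 + 2.32 = 16.21 m.
Σ(b_i/K_i) = 5.82/1.44 + 8.07/1.38 + 2.32/41.0 = 9.946 d.
K_eq = L / Σ(b_i/K_i) = 16.21 / 9.946 = 1.630 m/day.
Q = K_eq · A · (Δh/L) = 1.630 × 2170 × (5.03/16.21) = 1097 m³/day.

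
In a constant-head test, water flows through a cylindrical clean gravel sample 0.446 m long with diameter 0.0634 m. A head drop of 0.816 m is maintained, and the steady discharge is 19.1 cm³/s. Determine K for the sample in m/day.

286

Cross-sectional area A = π·(d/2)² = π × (0.0634/2)² = 0.003157 m².
Convert discharge: 19.1 cm³/s = 1.910e-05 m³/s.
Darcy's law rearranged: K = Q·L / (A·Δh) = 1.910e-05 × 0.446 / (0.003157 × 0.816) = 0.003307 m/s = 285.7 m/day.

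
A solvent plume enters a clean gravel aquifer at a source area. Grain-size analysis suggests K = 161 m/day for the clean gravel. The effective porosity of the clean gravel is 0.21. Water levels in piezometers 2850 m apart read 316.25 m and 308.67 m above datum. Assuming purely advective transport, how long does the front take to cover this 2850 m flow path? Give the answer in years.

3.83

Hydraulic gradient i = (316.25 − 308.67) / 2850 = 7.58 / 2850 = 0.002660.
Darcy flux q = K · i = 161.0 × 0.002660 = 0.4282 m/day.
Seepage velocity v = q / n_e = 0.4282 / 0.21 = 2.039 m/day.
Travel time t = L / v = 2850 / 2.039 = 1398 days = 3.827 years.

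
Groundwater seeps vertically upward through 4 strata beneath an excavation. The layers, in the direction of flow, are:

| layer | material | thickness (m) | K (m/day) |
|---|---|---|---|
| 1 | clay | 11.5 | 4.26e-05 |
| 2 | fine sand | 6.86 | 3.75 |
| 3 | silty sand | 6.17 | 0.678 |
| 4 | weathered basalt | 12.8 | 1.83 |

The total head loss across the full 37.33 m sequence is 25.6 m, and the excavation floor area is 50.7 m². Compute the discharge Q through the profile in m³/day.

Flow is perpendicular to layering, so the layers act in series and the equivalent K is the thickness-weighted harmonic mean.
Total thickness L = 11.5 + 6.86 + 6.17 + 12.8 = 37.33 m.
Σ(b_i/K_i) = 11.5/4.26e-05 + 6.86/3.75 + 6.17/0.678 + 12.8/1.83 = 2.700e+05 d.
K_eq = L / Σ(b_i/K_i) = 37.33 / 2.700e+05 = 0.0001383 m/day.
Q = K_eq · A · (Δh/L) = 0.0001383 × 50.7 × (25.6/37.33) = 0.004808 m³/day.

0.00481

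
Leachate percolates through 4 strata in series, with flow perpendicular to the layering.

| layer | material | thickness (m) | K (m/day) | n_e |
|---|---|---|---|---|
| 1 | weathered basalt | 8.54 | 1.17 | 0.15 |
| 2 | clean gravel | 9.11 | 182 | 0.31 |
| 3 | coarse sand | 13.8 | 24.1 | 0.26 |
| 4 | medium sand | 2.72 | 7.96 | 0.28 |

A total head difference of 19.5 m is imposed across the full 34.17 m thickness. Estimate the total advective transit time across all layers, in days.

3.58

With flow normal to the layers, continuity requires the same specific discharge q through every layer.
Σ(b_i/K_i) = 8.54/1.17 + 9.11/182 + 13.8/24.1 + 2.72/7.96 = 8.264 d.
q = Δh / Σ(b_i/K_i) = 19.5 / 8.264 = 2.360 m/day.
In each layer the seepage velocity is v_i = q/n_i, so the layer transit time is t_i = b_i·n_i / q:
  layer 1 (weathered basalt): t_1 = 8.54 × 0.15 / 2.360 = 0.5428 d
  layer 2 (clean gravel): t_2 = 9.11 × 0.31 / 2.360 = 1.197 d
  layer 3 (coarse sand): t_3 = 13.8 × 0.26 / 2.360 = 1.520 d
  layer 4 (medium sand): t_4 = 2.72 × 0.28 / 2.360 = 0.3227 d
Total t = Σ t_i = 3.583 days.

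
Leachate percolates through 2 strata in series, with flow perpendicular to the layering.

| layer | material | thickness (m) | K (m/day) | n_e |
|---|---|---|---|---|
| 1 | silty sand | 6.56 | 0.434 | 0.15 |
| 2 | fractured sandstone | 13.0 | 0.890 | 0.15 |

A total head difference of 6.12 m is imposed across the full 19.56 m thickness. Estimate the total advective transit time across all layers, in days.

14.2

With flow normal to the layers, continuity requires the same specific discharge q through every layer.
Σ(b_i/K_i) = 6.56/0.434 + 13.0/0.890 = 29.72 d.
q = Δh / Σ(b_i/K_i) = 6.12 / 29.72 = 0.2059 m/day.
In each layer the seepage velocity is v_i = q/n_i, so the layer transit time is t_i = b_i·n_i / q:
  layer 1 (silty sand): t_1 = 6.56 × 0.15 / 0.2059 = 4.779 d
  layer 2 (fractured sandstone): t_2 = 13.0 × 0.15 / 0.2059 = 9.470 d
Total t = Σ t_i = 14.25 days.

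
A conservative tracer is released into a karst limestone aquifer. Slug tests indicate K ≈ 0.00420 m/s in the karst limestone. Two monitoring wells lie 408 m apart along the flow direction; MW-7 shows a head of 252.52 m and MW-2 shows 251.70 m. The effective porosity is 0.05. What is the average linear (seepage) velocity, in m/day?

Convert K: 0.00420 m/s × 86400 = 362.9 m/day.
Hydraulic gradient i = (252.52 − 251.70) / 408 = 0.82 / 408 = 0.002010.
Darcy flux q = K · i = 362.9 × 0.002010 = 0.7293 m/day.
Seepage velocity v = q / n_e = 0.7293 / 0.05 = 14.59 m/day.

14.6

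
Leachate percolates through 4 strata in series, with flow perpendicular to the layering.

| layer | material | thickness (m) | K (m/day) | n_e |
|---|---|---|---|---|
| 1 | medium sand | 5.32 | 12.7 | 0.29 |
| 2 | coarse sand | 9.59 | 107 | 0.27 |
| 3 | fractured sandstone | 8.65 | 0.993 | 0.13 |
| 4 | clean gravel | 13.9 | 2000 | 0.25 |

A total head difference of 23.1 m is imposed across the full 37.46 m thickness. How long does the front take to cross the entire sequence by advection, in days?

With flow normal to the layers, continuity requires the same specific discharge q through every layer.
Σ(b_i/K_i) = 5.32/12.7 + 9.59/107 + 8.65/0.993 + 13.9/2000 = 9.226 d.
q = Δh / Σ(b_i/K_i) = 23.1 / 9.226 = 2.504 m/day.
In each layer the seepage velocity is v_i = q/n_i, so the layer transit time is t_i = b_i·n_i / q:
  layer 1 (medium sand): t_1 = 5.32 × 0.29 / 2.504 = 0.6162 d
  layer 2 (coarse sand): t_2 = 9.59 × 0.27 / 2.504 = 1.034 d
  layer 3 (fractured sandstone): t_3 = 8.65 × 0.13 / 2.504 = 0.4491 d
  layer 4 (clean gravel): t_4 = 13.9 × 0.25 / 2.504 = 1.388 d
Total t = Σ t_i = 3.488 days.

3.49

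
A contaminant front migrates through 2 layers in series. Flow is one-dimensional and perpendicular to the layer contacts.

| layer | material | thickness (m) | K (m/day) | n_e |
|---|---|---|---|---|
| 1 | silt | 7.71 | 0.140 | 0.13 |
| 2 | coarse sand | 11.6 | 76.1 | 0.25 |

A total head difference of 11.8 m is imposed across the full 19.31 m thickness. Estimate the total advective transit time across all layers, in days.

With flow normal to the layers, continuity requires the same specific discharge q through every layer.
Σ(b_i/K_i) = 7.71/0.140 + 11.6/76.1 = 55.22 d.
q = Δh / Σ(b_i/K_i) = 11.8 / 55.22 = 0.2137 m/day.
In each layer the seepage velocity is v_i = q/n_i, so the layer transit time is t_i = b_i·n_i / q:
  layer 1 (silt): t_1 = 7.71 × 0.13 / 0.2137 = 4.691 d
  layer 2 (coarse sand): t_2 = 11.6 × 0.25 / 0.2137 = 13.57 d
Total t = Σ t_i = 18.26 days.

18.3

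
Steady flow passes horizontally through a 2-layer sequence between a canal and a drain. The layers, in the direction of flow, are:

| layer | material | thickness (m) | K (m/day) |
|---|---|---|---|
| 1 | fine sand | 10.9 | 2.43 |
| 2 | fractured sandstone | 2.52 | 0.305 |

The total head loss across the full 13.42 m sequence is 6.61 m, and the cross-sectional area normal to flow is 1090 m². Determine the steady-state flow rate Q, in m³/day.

565

Flow is perpendicular to layering, so the layers act in series and the equivalent K is the thickness-weighted harmonic mean.
Total thickness L = 10.9 + 2.52 = 13.42 m.
Σ(b_i/K_i) = 10.9/2.43 + 2.52/0.305 = 12.75 d.
K_eq = L / Σ(b_i/K_i) = 13.42 / 12.75 = 1.053 m/day.
Q = K_eq · A · (Δh/L) = 1.053 × 1090 × (6.61/13.42) = 565.2 m³/day.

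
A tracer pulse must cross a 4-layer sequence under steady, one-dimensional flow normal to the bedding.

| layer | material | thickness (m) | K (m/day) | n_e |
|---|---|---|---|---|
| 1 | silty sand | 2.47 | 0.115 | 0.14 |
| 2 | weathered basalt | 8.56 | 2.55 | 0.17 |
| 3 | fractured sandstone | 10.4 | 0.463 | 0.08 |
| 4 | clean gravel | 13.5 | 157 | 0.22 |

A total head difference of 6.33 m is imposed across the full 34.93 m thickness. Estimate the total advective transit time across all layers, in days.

41.9

With flow normal to the layers, continuity requires the same specific discharge q through every layer.
Σ(b_i/K_i) = 2.47/0.115 + 8.56/2.55 + 10.4/0.463 + 13.5/157 = 47.38 d.
q = Δh / Σ(b_i/K_i) = 6.33 / 47.38 = 0.1336 m/day.
In each layer the seepage velocity is v_i = q/n_i, so the layer transit time is t_i = b_i·n_i / q:
  layer 1 (silty sand): t_1 = 2.47 × 0.14 / 0.1336 = 2.588 d
  layer 2 (weathered basalt): t_2 = 8.56 × 0.17 / 0.1336 = 10.89 d
  layer 3 (fractured sandstone): t_3 = 10.4 × 0.08 / 0.1336 = 6.228 d
  layer 4 (clean gravel): t_4 = 13.5 × 0.22 / 0.1336 = 22.23 d
Total t = Σ t_i = 41.94 days.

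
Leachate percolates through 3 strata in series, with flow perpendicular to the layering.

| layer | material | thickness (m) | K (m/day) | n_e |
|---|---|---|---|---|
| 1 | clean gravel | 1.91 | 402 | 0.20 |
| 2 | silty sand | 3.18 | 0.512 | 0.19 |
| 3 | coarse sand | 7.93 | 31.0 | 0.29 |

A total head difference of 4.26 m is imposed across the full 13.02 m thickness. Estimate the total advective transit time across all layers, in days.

With flow normal to the layers, continuity requires the same specific discharge q through every layer.
Σ(b_i/K_i) = 1.91/402 + 3.18/0.512 + 7.93/31.0 = 6.471 d.
q = Δh / Σ(b_i/K_i) = 4.26 / 6.471 = 0.6583 m/day.
In each layer the seepage velocity is v_i = q/n_i, so the layer transit time is t_i = b_i·n_i / q:
  layer 1 (clean gravel): t_1 = 1.91 × 0.20 / 0.6583 = 0.5803 d
  layer 2 (silty sand): t_2 = 3.18 × 0.19 / 0.6583 = 0.9179 d
  layer 3 (coarse sand): t_3 = 7.93 × 0.29 / 0.6583 = 3.494 d
Total t = Σ t_i = 4.992 days.

4.99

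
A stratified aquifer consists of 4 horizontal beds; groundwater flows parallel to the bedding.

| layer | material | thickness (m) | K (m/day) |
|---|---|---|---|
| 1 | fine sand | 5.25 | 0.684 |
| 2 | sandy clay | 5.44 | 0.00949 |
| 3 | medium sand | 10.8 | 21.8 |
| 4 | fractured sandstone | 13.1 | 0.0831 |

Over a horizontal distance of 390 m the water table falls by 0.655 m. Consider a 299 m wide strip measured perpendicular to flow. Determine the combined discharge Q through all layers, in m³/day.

Flow is parallel to layering, so each bed carries its own Darcy discharge and the transmissivities add.
Σ(K_i·b_i) = 0.684×5.25 + 0.00949×5.44 + 21.8×10.8 + 0.0831×13.1 = 240.2 m²/day.
Hydraulic gradient i = Δh / L = 0.655 / 390 = 0.001679.
Q = Σ(K_i·b_i) · W · i = 240.2 × 299 × 0.001679 = 120.6 m³/day.

121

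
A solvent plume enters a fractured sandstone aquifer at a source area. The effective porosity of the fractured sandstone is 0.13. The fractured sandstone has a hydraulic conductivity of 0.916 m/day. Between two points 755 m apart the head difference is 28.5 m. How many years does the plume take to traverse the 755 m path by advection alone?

7.77

Hydraulic gradient i = Δh / L = 28.5 / 755 = 0.03775.
Darcy flux q = K · i = 0.9160 × 0.03775 = 0.03458 m/day.
Seepage velocity v = q / n_e = 0.03458 / 0.13 = 0.2660 m/day.
Travel time t = L / v = 755 / 0.2660 = 2839 days = 7.772 years.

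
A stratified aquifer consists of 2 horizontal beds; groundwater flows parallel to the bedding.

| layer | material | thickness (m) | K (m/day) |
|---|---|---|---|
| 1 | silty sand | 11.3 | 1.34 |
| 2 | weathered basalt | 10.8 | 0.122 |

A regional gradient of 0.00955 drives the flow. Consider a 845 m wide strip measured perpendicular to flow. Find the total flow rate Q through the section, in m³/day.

Flow is parallel to layering, so each bed carries its own Darcy discharge and the transmissivities add.
Σ(K_i·b_i) = 1.34×11.3 + 0.122×10.8 = 16.46 m²/day.
Hydraulic gradient i = 0.00955.
Q = Σ(K_i·b_i) · W · i = 16.46 × 845 × 0.009550 = 132.8 m³/day.

133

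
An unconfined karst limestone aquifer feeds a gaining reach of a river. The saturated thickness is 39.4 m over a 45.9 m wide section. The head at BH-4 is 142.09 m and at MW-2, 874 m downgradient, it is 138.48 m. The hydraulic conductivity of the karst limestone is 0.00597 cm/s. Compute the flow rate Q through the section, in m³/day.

Convert K: 0.00597 cm/s × 864 = 5.158 m/day.
Cross-sectional area A = 45.9 × 39.4 = 1808 m².
Hydraulic gradient i = (142.09 − 138.48) / 874 = 3.61 / 874 = 0.004130.
Darcy's law: Q = K · A · i = 5.158 × 1808 × 0.004130 = 38.53 m³/day.

38.5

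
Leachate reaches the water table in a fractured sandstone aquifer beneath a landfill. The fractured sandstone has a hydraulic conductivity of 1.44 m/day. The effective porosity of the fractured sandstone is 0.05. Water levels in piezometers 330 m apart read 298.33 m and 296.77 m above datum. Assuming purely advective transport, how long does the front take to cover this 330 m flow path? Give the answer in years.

Hydraulic gradient i = (298.33 − 296.77) / 330 = 1.56 / 330 = 0.004727.
Darcy flux q = K · i = 1.440 × 0.004727 = 0.006807 m/day.
Seepage velocity v = q / n_e = 0.006807 / 0.05 = 0.1361 m/day.
Travel time t = L / v = 330 / 0.1361 = 2424 days = 6.636 years.

6.64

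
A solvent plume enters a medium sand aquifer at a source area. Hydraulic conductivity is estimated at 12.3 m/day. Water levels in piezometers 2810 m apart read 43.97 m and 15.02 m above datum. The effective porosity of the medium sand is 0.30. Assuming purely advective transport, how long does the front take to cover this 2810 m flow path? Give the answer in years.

Hydraulic gradient i = (43.97 − 15.02) / 2810 = 28.95 / 2810 = 0.01030.
Darcy flux q = K · i = 12.30 × 0.01030 = 0.1267 m/day.
Seepage velocity v = q / n_e = 0.1267 / 0.30 = 0.4224 m/day.
Travel time t = L / v = 2810 / 0.4224 = 6652 days = 18.21 years.

18.2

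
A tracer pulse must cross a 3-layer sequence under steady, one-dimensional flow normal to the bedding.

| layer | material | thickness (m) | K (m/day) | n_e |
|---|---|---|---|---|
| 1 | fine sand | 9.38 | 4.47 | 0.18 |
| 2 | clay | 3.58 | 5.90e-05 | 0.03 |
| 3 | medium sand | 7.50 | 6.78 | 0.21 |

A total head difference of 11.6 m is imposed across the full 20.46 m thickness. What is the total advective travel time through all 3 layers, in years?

48.3

With flow normal to the layers, continuity requires the same specific discharge q through every layer.
Σ(b_i/K_i) = 9.38/4.47 + 3.58/5.90e-05 + 7.50/6.78 = 60681 d.
q = Δh / Σ(b_i/K_i) = 11.6 / 60681 = 0.0001912 m/day.
In each layer the seepage velocity is v_i = q/n_i, so the layer transit time is t_i = b_i·n_i / q:
  layer 1 (fine sand): t_1 = 9.38 × 0.18 / 0.0001912 = 8832 d
  layer 2 (clay): t_2 = 3.58 × 0.03 / 0.0001912 = 561.8 d
  layer 3 (medium sand): t_3 = 7.50 × 0.21 / 0.0001912 = 8239 d
Total t = Σ t_i = 17633 days = 48.28 years.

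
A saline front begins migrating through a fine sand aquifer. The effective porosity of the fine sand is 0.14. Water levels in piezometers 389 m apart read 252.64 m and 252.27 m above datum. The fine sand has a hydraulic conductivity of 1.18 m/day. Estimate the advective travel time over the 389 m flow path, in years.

133

Hydraulic gradient i = (252.64 − 252.27) / 389 = 0.37 / 389 = 0.0009512.
Darcy flux q = K · i = 1.180 × 0.0009512 = 0.001122 m/day.
Seepage velocity v = q / n_e = 0.001122 / 0.14 = 0.008017 m/day.
Travel time t = L / v = 389 / 0.008017 = 48523 days = 132.8 years.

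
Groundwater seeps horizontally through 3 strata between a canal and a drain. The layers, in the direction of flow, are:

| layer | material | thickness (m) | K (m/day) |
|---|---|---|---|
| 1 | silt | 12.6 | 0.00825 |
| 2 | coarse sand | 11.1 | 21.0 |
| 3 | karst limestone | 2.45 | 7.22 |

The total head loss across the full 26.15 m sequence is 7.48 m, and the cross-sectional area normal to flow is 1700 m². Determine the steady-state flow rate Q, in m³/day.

8.32

Flow is perpendicular to layering, so the layers act in series and the equivalent K is the thickness-weighted harmonic mean.
Total thickness L = 12.6 + 11.1 + 2.45 = 26.15 m.
Σ(b_i/K_i) = 12.6/0.00825 + 11.1/21.0 + 2.45/7.22 = 1528 d.
K_eq = L / Σ(b_i/K_i) = 26.15 / 1528 = 0.01711 m/day.
Q = K_eq · A · (Δh/L) = 0.01711 × 1700 × (7.48/26.15) = 8.321 m³/day.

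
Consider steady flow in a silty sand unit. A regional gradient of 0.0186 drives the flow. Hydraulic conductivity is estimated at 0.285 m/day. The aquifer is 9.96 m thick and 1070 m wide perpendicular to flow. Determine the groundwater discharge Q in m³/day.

Cross-sectional area A = 1070 × 9.96 = 10657 m².
Hydraulic gradient i = 0.0186.
Darcy's law: Q = K · A · i = 0.2850 × 10657 × 0.01860 = 56.49 m³/day.

56.5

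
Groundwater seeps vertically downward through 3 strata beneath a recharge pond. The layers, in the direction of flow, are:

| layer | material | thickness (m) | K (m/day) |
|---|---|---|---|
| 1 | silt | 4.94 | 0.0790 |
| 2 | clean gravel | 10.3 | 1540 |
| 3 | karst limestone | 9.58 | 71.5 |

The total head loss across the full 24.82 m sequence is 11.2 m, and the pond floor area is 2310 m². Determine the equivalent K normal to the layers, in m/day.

Flow is perpendicular to layering, so the layers act in series and the equivalent K is the thickness-weighted harmonic mean.
Total thickness L = 4.94 + 10.3 + 9.58 = 24.82 m.
Σ(b_i/K_i) = 4.94/0.0790 + 10.3/1540 + 9.58/71.5 = 62.67 d.
K_eq = L / Σ(b_i/K_i) = 24.82 / 62.67 = 0.3960 m/day.

0.396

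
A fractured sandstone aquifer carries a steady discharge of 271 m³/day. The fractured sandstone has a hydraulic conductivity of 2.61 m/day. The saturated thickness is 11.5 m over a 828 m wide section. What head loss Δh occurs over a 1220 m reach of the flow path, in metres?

13.3

Cross-sectional area A = 828 × 11.5 = 9522 m².
From Q = K·A·i, i = Q / (K·A) = 271 / (2.610 × 9522) = 0.01090.
Head loss Δh = i · L = 0.01090 × 1220 = 13.30 m.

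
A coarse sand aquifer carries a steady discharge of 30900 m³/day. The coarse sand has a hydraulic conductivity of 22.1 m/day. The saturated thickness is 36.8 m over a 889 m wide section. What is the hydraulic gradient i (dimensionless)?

Cross-sectional area A = 889 × 36.8 = 32715 m².
From Q = K·A·i, i = Q / (K·A) = 30900 / (22.10 × 32715) = 0.04274.

0.0427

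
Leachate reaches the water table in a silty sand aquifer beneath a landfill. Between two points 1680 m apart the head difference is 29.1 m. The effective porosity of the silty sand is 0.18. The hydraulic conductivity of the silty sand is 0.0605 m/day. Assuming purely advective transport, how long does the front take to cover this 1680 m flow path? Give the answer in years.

Hydraulic gradient i = Δh / L = 29.1 / 1680 = 0.01732.
Darcy flux q = K · i = 0.06050 × 0.01732 = 0.001048 m/day.
Seepage velocity v = q / n_e = 0.001048 / 0.18 = 0.005822 m/day.
Travel time t = L / v = 1680 / 0.005822 = 2.886e+05 days = 790.0 years.

790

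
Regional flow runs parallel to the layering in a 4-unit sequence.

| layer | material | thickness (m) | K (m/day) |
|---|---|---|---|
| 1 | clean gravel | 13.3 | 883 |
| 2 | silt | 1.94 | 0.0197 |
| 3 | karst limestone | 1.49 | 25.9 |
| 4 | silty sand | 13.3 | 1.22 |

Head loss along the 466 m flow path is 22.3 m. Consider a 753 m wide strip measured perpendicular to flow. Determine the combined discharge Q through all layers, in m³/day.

Flow is parallel to layering, so each bed carries its own Darcy discharge and the transmissivities add.
Σ(K_i·b_i) = 883×13.3 + 0.0197×1.94 + 25.9×1.49 + 1.22×13.3 = 11799 m²/day.
Hydraulic gradient i = Δh / L = 22.3 / 466 = 0.04785.
Q = Σ(K_i·b_i) · W · i = 11799 × 753 × 0.04785 = 4.252e+05 m³/day.

425000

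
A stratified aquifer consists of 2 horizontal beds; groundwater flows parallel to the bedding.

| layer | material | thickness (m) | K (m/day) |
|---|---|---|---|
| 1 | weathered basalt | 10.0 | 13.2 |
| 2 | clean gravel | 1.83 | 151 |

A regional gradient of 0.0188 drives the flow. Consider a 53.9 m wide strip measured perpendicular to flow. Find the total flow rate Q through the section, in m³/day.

414

Flow is parallel to layering, so each bed carries its own Darcy discharge and the transmissivities add.
Σ(K_i·b_i) = 13.2×10.0 + 151×1.83 = 408.3 m²/day.
Hydraulic gradient i = 0.0188.
Q = Σ(K_i·b_i) · W · i = 408.3 × 53.9 × 0.01880 = 413.8 m³/day.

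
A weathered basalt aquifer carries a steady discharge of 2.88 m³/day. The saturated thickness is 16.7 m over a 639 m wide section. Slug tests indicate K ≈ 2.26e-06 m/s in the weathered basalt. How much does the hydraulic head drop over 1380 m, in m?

Convert K: 2.26e-06 m/s × 86400 = 0.1953 m/day.
Cross-sectional area A = 639 × 16.7 = 10671 m².
From Q = K·A·i, i = Q / (K·A) = 2.88 / (0.1953 × 10671) = 0.001382.
Head loss Δh = i · L = 0.001382 × 1380 = 1.907 m.

1.91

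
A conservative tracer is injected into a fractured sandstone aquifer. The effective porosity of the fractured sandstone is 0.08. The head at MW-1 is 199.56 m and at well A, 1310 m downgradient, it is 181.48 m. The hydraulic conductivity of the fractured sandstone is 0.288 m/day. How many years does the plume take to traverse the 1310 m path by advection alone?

72.2

Hydraulic gradient i = (199.56 − 181.48) / 1310 = 18.08 / 1310 = 0.01380.
Darcy flux q = K · i = 0.2880 × 0.01380 = 0.003975 m/day.
Seepage velocity v = q / n_e = 0.003975 / 0.08 = 0.04969 m/day.
Travel time t = L / v = 1310 / 0.04969 = 26366 days = 72.19 years.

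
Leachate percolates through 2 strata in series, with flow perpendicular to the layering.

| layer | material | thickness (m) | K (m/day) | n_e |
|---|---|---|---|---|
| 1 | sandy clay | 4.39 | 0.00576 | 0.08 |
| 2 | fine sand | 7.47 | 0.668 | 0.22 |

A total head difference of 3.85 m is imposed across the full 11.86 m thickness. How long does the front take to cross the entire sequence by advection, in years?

With flow normal to the layers, continuity requires the same specific discharge q through every layer.
Σ(b_i/K_i) = 4.39/0.00576 + 7.47/0.668 = 773.3 d.
q = Δh / Σ(b_i/K_i) = 3.85 / 773.3 = 0.004978 m/day.
In each layer the seepage velocity is v_i = q/n_i, so the layer transit time is t_i = b_i·n_i / q:
  layer 1 (sandy clay): t_1 = 4.39 × 0.08 / 0.004978 = 70.54 d
  layer 2 (fine sand): t_2 = 7.47 × 0.22 / 0.004978 = 330.1 d
Total t = Σ t_i = 400.6 days = 1.097 years.

1.10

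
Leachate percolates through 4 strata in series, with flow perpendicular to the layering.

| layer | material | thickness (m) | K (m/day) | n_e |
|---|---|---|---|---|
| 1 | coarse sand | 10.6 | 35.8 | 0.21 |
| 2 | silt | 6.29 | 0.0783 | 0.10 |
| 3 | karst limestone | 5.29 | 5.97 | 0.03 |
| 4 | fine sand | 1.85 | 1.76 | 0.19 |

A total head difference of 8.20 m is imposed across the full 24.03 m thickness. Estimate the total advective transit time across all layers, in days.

With flow normal to the layers, continuity requires the same specific discharge q through every layer.
Σ(b_i/K_i) = 10.6/35.8 + 6.29/0.0783 + 5.29/5.97 + 1.85/1.76 = 82.57 d.
q = Δh / Σ(b_i/K_i) = 8.20 / 82.57 = 0.09932 m/day.
In each layer the seepage velocity is v_i = q/n_i, so the layer transit time is t_i = b_i·n_i / q:
  layer 1 (coarse sand): t_1 = 10.6 × 0.21 / 0.09932 = 22.41 d
  layer 2 (silt): t_2 = 6.29 × 0.10 / 0.09932 = 6.333 d
  layer 3 (karst limestone): t_3 = 5.29 × 0.03 / 0.09932 = 1.598 d
  layer 4 (fine sand): t_4 = 1.85 × 0.19 / 0.09932 = 3.539 d
Total t = Σ t_i = 33.88 days.

33.9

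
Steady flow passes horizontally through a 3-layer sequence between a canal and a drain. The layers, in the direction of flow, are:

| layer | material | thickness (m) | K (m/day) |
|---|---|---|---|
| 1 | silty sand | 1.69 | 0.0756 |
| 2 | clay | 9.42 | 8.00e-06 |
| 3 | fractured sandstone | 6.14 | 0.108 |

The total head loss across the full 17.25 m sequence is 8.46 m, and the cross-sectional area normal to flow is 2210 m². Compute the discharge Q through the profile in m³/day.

Flow is perpendicular to layering, so the layers act in series and the equivalent K is the thickness-weighted harmonic mean.
Total thickness L = 1.69 + 9.42 + 6.14 = 17.25 m.
Σ(b_i/K_i) = 1.69/0.0756 + 9.42/8.00e-06 + 6.14/0.108 = 1.178e+06 d.
K_eq = L / Σ(b_i/K_i) = 17.25 / 1.178e+06 = 1.465e-05 m/day.
Q = K_eq · A · (Δh/L) = 1.465e-05 × 2210 × (8.46/17.25) = 0.01588 m³/day.

0.0159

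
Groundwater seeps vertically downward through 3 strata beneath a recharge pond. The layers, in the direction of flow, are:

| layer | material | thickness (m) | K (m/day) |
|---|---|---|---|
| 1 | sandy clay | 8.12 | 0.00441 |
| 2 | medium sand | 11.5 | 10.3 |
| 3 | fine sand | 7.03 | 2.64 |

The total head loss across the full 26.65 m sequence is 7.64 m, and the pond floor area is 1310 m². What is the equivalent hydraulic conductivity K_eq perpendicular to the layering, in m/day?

0.0144

Flow is perpendicular to layering, so the layers act in series and the equivalent K is the thickness-weighted harmonic mean.
Total thickness L = 8.12 + 11.5 + 7.03 = 26.65 m.
Σ(b_i/K_i) = 8.12/0.00441 + 11.5/10.3 + 7.03/2.64 = 1845 d.
K_eq = L / Σ(b_i/K_i) = 26.65 / 1845 = 0.01444 m/day.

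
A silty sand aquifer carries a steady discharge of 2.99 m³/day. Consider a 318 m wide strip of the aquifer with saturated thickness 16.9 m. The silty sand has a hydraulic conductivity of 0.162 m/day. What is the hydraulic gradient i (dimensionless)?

0.00343

Cross-sectional area A = 318 × 16.9 = 5374 m².
From Q = K·A·i, i = Q / (K·A) = 2.99 / (0.1620 × 5374) = 0.003434.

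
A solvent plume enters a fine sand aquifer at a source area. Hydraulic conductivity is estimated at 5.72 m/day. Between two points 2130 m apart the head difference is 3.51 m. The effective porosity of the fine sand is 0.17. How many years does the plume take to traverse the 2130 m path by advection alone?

105

Hydraulic gradient i = Δh / L = 3.51 / 2130 = 0.001648.
Darcy flux q = K · i = 5.720 × 0.001648 = 0.009426 m/day.
Seepage velocity v = q / n_e = 0.009426 / 0.17 = 0.05545 m/day.
Travel time t = L / v = 2130 / 0.05545 = 38415 days = 105.2 years.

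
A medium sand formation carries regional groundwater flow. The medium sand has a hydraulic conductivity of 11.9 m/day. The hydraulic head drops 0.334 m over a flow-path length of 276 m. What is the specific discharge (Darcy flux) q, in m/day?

0.0144

Hydraulic gradient i = Δh / L = 0.334 / 276 = 0.001210.
Specific discharge q = K · i = 11.90 × 0.001210 = 0.01440 m/day.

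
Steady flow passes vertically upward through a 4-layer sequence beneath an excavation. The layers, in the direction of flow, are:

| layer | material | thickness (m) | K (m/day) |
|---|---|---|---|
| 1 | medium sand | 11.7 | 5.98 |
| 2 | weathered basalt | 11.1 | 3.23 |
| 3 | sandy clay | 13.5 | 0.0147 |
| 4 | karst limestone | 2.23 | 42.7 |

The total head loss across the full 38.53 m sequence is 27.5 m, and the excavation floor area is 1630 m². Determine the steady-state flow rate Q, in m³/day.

48.5

Flow is perpendicular to layering, so the layers act in series and the equivalent K is the thickness-weighted harmonic mean.
Total thickness L = 11.7 + 11.1 + 13.5 + 2.23 = 38.53 m.
Σ(b_i/K_i) = 11.7/5.98 + 11.1/3.23 + 13.5/0.0147 + 2.23/42.7 = 923.8 d.
K_eq = L / Σ(b_i/K_i) = 38.53 / 923.8 = 0.04171 m/day.
Q = K_eq · A · (Δh/L) = 0.04171 × 1630 × (27.5/38.53) = 48.52 m³/day.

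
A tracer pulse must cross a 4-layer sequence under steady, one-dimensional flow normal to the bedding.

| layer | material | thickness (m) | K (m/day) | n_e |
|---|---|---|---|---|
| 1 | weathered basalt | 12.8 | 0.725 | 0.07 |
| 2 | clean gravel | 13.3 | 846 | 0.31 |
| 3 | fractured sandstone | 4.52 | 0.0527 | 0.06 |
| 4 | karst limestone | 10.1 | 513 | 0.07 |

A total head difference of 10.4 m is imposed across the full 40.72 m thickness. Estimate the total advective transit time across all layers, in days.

With flow normal to the layers, continuity requires the same specific discharge q through every layer.
Σ(b_i/K_i) = 12.8/0.725 + 13.3/846 + 4.52/0.0527 + 10.1/513 = 103.5 d.
q = Δh / Σ(b_i/K_i) = 10.4 / 103.5 = 0.1005 m/day.
In each layer the seepage velocity is v_i = q/n_i, so the layer transit time is t_i = b_i·n_i / q:
  layer 1 (weathered basalt): t_1 = 12.8 × 0.07 / 0.1005 = 8.913 d
  layer 2 (clean gravel): t_2 = 13.3 × 0.31 / 0.1005 = 41.02 d
  layer 3 (fractured sandstone): t_3 = 4.52 × 0.06 / 0.1005 = 2.698 d
  layer 4 (karst limestone): t_4 = 10.1 × 0.07 / 0.1005 = 7.033 d
Total t = Σ t_i = 59.66 days.

59.7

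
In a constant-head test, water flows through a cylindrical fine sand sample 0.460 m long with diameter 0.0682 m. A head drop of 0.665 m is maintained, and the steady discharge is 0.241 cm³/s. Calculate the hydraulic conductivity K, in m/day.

Cross-sectional area A = π·(d/2)² = π × (0.0682/2)² = 0.003653 m².
Convert discharge: 0.241 cm³/s = 2.410e-07 m³/s.
Darcy's law rearranged: K = Q·L / (A·Δh) = 2.410e-07 × 0.460 / (0.003653 × 0.665) = 4.563e-05 m/s = 3.943 m/day.

3.94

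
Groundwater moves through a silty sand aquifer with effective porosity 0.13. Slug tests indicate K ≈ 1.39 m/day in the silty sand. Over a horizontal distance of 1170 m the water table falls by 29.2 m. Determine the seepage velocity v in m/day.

0.267

Hydraulic gradient i = Δh / L = 29.2 / 1170 = 0.02496.
Darcy flux q = K · i = 1.390 × 0.02496 = 0.03469 m/day.
Seepage velocity v = q / n_e = 0.03469 / 0.13 = 0.2669 m/day.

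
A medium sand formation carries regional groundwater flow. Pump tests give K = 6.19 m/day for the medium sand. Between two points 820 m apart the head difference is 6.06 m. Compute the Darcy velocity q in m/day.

0.0457

Hydraulic gradient i = Δh / L = 6.06 / 820 = 0.007390.
Specific discharge q = K · i = 6.190 × 0.007390 = 0.04575 m/day.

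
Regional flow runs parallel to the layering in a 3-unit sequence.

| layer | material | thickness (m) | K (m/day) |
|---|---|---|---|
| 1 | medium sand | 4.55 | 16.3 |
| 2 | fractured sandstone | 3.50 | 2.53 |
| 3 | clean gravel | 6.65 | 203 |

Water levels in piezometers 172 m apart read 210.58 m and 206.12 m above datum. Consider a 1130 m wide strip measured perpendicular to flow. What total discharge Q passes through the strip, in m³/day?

Flow is parallel to layering, so each bed carries its own Darcy discharge and the transmissivities add.
Σ(K_i·b_i) = 16.3×4.55 + 2.53×3.50 + 203×6.65 = 1433 m²/day.
Hydraulic gradient i = (210.58 − 206.12) / 172 = 4.46 / 172 = 0.02593.
Q = Σ(K_i·b_i) · W · i = 1433 × 1130 × 0.02593 = 41988 m³/day.

42000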